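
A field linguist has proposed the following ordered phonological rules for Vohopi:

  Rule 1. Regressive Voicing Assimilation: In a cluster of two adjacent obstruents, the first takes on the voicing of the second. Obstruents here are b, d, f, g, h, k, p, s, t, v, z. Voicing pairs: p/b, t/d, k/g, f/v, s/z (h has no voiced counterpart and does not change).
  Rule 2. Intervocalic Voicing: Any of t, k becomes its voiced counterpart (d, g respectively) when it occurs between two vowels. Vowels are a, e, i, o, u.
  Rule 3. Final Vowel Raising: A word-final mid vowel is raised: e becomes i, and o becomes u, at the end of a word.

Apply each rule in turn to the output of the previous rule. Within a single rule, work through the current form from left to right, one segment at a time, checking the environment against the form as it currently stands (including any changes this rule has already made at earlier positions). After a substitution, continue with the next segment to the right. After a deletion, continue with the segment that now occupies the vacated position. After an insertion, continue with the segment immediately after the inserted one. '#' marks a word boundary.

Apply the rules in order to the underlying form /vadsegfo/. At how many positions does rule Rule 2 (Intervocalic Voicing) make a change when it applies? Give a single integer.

0

Rule 1 Regressive Voicing Assimilation: [vadsegfo] → [vatsekfo]
Rule 2 Intervocalic Voicing: no change — [vatsekfo]
Rule 3 Final Vowel Raising: [vatsekfo] → [vatsekfu]
Rule Rule 2 changed 0 position(s).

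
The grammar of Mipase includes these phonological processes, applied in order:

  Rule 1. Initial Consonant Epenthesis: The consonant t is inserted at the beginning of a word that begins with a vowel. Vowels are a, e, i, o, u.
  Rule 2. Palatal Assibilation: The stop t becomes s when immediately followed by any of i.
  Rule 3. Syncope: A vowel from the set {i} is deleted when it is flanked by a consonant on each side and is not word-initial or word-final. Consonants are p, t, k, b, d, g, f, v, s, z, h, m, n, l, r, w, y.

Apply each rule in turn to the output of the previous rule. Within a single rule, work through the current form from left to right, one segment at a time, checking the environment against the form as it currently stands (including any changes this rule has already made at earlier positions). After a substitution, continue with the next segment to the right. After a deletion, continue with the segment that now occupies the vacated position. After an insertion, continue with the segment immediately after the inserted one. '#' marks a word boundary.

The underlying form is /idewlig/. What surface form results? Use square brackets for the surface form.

Rule 1 Initial Consonant Epenthesis: [idewlig] → [tidewlig]
Rule 2 Palatal Assibilation: [tidewlig] → [sidewlig]
Rule 3 Syncope: [sidewlig] → [sdewlg]

[sdewlg]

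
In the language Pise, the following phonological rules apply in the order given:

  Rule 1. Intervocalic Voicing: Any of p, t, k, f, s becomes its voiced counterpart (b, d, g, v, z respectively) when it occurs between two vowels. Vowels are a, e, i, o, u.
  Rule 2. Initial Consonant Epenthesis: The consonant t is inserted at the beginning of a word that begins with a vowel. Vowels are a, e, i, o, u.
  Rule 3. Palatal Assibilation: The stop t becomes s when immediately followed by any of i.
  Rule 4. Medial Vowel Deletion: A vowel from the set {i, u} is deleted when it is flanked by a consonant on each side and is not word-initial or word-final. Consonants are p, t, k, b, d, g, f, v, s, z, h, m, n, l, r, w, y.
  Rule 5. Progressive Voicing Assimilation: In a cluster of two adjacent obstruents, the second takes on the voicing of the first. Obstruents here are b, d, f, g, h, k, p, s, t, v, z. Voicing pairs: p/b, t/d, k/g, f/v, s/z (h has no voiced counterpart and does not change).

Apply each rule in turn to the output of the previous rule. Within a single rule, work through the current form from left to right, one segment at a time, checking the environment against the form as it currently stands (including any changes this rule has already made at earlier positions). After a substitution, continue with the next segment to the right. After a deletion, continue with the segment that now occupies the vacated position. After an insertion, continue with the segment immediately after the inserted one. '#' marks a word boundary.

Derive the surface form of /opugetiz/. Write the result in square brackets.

[tobgedz]

Rule 1 Intervocalic Voicing: [opugetiz] → [obugediz]
Rule 2 Initial Consonant Epenthesis: [obugediz] → [tobugediz]
Rule 3 Palatal Assibilation: no change — [tobugediz]
Rule 4 Medial Vowel Deletion: [tobugediz] → [tobgedz]
Rule 5 Progressive Voicing Assimilation: no change — [tobgedz]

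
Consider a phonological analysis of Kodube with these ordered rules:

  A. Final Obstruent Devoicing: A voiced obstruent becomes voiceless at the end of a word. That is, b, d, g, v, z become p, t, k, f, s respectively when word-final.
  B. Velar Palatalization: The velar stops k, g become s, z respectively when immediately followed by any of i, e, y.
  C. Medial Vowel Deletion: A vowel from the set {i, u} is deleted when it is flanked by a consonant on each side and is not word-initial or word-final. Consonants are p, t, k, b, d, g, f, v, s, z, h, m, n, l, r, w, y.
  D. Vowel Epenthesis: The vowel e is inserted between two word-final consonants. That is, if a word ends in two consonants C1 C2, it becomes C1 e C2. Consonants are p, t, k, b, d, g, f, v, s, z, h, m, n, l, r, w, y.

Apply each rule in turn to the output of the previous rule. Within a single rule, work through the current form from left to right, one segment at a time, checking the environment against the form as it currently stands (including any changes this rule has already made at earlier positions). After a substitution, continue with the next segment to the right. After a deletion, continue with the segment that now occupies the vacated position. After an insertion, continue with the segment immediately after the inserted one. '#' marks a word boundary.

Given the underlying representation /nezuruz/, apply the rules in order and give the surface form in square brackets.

[nezres]

A Final Obstruent Devoicing: [nezuruz] → [nezurus]
B Velar Palatalization: no change — [nezurus]
C Medial Vowel Deletion: [nezurus] → [nezrs]
D Vowel Epenthesis: [nezrs] → [nezres]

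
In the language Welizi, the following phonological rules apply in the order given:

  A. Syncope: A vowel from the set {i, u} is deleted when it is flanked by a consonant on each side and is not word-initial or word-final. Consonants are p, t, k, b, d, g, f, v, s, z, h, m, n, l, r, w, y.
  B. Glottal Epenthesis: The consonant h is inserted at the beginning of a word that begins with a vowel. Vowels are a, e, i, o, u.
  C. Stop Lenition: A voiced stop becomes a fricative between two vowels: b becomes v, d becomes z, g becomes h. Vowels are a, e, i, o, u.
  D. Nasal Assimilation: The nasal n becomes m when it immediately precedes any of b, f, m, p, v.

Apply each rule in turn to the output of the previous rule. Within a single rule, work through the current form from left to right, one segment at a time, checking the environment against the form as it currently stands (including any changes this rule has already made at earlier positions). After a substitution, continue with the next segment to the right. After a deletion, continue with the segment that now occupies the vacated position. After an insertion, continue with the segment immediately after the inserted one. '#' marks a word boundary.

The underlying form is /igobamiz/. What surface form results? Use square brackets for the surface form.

A Syncope: [igobamiz] → [igobamz]
B Glottal Epenthesis: [igobamz] → [higobamz]
C Stop Lenition: [higobamz] → [hihovamz]
D Nasal Assimilation: no change — [hihovamz]

[hihovamz]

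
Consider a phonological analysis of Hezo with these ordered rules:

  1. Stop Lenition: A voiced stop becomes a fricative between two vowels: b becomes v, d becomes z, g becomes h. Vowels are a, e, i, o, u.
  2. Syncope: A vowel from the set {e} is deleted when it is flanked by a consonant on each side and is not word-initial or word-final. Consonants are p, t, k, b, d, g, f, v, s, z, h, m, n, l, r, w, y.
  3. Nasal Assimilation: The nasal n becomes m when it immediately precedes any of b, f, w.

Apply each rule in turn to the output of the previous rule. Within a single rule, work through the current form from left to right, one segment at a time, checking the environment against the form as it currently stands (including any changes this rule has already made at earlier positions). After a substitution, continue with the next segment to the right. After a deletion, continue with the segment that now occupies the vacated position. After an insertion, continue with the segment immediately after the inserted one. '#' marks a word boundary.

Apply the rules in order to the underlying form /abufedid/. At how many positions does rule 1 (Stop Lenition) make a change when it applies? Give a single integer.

2

1 Stop Lenition: [abufedid] → [avufezid]
2 Syncope: [avufezid] → [avufzid]
3 Nasal Assimilation: no change — [avufzid]
Rule 1 changed 2 position(s).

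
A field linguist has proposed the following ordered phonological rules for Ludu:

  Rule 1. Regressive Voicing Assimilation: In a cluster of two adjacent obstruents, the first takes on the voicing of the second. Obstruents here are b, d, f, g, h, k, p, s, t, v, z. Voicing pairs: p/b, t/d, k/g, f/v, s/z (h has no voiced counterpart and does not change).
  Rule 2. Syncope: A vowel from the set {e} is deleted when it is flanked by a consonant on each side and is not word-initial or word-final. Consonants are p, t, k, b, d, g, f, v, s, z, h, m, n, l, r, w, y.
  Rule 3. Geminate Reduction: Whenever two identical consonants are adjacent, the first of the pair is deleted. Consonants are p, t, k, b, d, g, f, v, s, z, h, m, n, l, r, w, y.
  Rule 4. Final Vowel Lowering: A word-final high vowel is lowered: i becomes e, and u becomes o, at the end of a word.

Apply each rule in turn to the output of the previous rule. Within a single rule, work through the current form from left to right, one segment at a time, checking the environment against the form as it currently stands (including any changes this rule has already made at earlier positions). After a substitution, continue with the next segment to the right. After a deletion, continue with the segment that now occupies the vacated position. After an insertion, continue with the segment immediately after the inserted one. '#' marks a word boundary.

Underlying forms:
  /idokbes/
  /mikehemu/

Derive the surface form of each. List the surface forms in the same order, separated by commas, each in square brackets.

/idokbes/:
  Rule 1 Regressive Voicing Assimilation: [idokbes] → [idogbes]
  Rule 2 Syncope: [idogbes] → [idogbs]
  Rule 3 Geminate Reduction: no change — [idogbs]
  Rule 4 Final Vowel Lowering: no change — [idogbs]
/mikehemu/:
  Rule 1 Regressive Voicing Assimilation: no change — [mikehemu]
  Rule 2 Syncope: [mikehemu] → [mikhmu]
  Rule 3 Geminate Reduction: no change — [mikhmu]
  Rule 4 Final Vowel Lowering: [mikhmu] → [mikhmo]

[idogbs], [mikhmo]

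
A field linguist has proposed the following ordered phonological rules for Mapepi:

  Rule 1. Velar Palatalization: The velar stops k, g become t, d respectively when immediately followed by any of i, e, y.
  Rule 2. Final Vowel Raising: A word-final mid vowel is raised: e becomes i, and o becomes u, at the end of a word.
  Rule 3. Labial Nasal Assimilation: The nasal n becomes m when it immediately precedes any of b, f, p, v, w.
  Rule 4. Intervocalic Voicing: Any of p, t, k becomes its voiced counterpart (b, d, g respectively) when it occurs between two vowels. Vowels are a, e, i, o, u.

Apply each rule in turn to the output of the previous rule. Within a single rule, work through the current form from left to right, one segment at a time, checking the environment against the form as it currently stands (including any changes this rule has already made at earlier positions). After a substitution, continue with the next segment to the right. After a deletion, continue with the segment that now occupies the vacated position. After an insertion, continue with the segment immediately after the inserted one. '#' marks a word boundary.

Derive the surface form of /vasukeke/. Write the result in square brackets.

Rule 1 Velar Palatalization: [vasukeke] → [vasutete]
Rule 2 Final Vowel Raising: [vasutete] → [vasuteti]
Rule 3 Labial Nasal Assimilation: no change — [vasuteti]
Rule 4 Intervocalic Voicing: [vasuteti] → [vasudedi]

[vasudedi]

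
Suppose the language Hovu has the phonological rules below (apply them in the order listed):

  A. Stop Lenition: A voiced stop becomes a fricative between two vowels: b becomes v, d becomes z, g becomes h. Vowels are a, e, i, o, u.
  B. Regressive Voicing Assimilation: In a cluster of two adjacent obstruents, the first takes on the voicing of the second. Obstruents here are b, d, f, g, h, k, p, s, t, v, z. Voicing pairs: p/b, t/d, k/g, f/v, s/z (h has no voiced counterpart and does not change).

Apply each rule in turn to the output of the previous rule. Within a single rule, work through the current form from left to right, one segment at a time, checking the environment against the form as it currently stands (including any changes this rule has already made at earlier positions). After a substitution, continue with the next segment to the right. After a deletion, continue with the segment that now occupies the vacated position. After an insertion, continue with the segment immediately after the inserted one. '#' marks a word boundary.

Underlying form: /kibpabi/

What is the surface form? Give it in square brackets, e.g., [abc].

A Stop Lenition: [kibpabi] → [kibpavi]
B Regressive Voicing Assimilation: [kibpavi] → [kippavi]

[kippavi]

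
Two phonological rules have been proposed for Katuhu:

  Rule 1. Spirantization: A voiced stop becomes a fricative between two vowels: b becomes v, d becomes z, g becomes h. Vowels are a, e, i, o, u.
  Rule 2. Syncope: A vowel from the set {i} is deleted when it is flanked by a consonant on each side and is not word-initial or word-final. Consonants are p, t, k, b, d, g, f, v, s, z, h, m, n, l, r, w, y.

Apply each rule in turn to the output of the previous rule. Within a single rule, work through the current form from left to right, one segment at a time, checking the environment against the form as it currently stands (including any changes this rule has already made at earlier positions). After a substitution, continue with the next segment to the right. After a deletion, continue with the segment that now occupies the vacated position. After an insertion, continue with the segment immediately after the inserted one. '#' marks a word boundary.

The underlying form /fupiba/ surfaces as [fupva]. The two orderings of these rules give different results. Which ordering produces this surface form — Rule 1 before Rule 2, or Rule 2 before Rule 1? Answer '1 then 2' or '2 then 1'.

1 then 2

Order 1 then 2:
  1 Spirantization: [fupiba] → [fupiva]
  2 Syncope: [fupiva] → [fupva]
  result: [fupva]
Order 2 then 1:
  2 Syncope: [fupiba] → [fupba]
  1 Spirantization: no change — [fupba]
  result: [fupba]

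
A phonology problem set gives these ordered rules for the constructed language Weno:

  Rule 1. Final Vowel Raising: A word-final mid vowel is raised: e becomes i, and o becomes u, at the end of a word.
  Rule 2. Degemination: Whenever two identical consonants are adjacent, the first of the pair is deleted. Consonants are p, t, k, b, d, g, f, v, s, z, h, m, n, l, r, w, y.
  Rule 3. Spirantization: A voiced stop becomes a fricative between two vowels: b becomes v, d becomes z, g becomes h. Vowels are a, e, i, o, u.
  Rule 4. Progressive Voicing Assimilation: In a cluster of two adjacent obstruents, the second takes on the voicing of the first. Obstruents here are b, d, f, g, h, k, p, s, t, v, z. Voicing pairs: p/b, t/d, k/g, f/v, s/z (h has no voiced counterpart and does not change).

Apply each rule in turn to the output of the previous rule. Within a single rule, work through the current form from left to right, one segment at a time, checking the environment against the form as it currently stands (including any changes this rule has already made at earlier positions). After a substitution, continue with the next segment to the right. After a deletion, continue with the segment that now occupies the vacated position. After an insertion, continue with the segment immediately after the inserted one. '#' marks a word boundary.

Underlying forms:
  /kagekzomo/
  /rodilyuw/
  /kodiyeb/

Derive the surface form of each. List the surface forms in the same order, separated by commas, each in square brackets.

[kaheksomu], [rozilyuw], [koziyeb]

/kagekzomo/:
  Rule 1 Final Vowel Raising: [kagekzomo] → [kagekzomu]
  Rule 2 Degemination: no change — [kagekzomu]
  Rule 3 Spirantization: [kagekzomu] → [kahekzomu]
  Rule 4 Progressive Voicing Assimilation: [kahekzomu] → [kaheksomu]
/rodilyuw/:
  Rule 1 Final Vowel Raising: no change — [rodilyuw]
  Rule 2 Degemination: no change — [rodilyuw]
  Rule 3 Spirantization: [rodilyuw] → [rozilyuw]
  Rule 4 Progressive Voicing Assimilation: no change — [rozilyuw]
/kodiyeb/:
  Rule 1 Final Vowel Raising: no change — [kodiyeb]
  Rule 2 Degemination: no change — [kodiyeb]
  Rule 3 Spirantization: [kodiyeb] → [koziyeb]
  Rule 4 Progressive Voicing Assimilation: no change — [koziyeb]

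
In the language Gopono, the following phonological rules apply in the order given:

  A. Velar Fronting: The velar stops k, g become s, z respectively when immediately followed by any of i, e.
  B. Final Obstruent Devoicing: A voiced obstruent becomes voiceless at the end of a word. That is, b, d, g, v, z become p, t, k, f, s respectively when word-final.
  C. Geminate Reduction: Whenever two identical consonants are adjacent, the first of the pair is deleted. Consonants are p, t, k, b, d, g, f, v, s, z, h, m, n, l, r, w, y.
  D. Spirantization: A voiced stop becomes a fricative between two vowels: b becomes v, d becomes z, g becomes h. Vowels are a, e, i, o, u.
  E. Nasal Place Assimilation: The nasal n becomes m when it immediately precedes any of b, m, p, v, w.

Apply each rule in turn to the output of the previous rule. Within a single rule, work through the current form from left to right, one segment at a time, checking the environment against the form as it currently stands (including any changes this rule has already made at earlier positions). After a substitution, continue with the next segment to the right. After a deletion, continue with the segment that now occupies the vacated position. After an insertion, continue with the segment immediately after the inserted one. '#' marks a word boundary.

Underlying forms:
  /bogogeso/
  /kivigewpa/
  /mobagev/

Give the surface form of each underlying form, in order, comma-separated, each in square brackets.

[bohozeso], [sivizewpa], [movazef]

/bogogeso/:
  A Velar Fronting: [bogogeso] → [bogozeso]
  B Final Obstruent Devoicing: no change — [bogozeso]
  C Geminate Reduction: no change — [bogozeso]
  D Spirantization: [bogozeso] → [bohozeso]
  E Nasal Place Assimilation: no change — [bohozeso]
/kivigewpa/:
  A Velar Fronting: [kivigewpa] → [sivizewpa]
  B Final Obstruent Devoicing: no change — [sivizewpa]
  C Geminate Reduction: no change — [sivizewpa]
  D Spirantization: no change — [sivizewpa]
  E Nasal Place Assimilation: no change — [sivizewpa]
/mobagev/:
  A Velar Fronting: [mobagev] → [mobazev]
  B Final Obstruent Devoicing: [mobazev] → [mobazef]
  C Geminate Reduction: no change — [mobazef]
  D Spirantization: [mobazef] → [movazef]
  E Nasal Place Assimilation: no change — [movazef]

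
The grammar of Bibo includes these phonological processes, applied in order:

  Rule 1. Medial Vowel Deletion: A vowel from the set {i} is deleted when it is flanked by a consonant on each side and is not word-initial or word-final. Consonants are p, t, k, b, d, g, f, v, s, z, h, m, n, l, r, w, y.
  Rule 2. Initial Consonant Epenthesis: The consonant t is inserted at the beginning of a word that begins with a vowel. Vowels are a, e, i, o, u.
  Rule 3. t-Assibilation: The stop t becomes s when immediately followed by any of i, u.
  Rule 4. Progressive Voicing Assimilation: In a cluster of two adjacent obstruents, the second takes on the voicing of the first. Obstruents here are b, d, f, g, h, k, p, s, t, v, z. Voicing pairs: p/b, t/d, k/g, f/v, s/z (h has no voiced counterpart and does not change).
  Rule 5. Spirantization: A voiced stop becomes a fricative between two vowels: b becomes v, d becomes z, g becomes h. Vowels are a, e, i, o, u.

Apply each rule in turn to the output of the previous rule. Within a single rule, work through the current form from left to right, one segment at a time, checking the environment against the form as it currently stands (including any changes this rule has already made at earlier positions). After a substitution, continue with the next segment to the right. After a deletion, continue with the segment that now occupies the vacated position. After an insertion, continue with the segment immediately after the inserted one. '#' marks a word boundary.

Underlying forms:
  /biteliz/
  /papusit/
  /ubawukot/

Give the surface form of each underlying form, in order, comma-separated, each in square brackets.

[bdelz], [papust], [suvawukot]

/biteliz/:
  Rule 1 Medial Vowel Deletion: [biteliz] → [btelz]
  Rule 2 Initial Consonant Epenthesis: no change — [btelz]
  Rule 3 t-Assibilation: no change — [btelz]
  Rule 4 Progressive Voicing Assimilation: [btelz] → [bdelz]
  Rule 5 Spirantization: no change — [bdelz]
/papusit/:
  Rule 1 Medial Vowel Deletion: [papusit] → [papust]
  Rule 2 Initial Consonant Epenthesis: no change — [papust]
  Rule 3 t-Assibilation: no change — [papust]
  Rule 4 Progressive Voicing Assimilation: no change — [papust]
  Rule 5 Spirantization: no change — [papust]
/ubawukot/:
  Rule 1 Medial Vowel Deletion: no change — [ubawukot]
  Rule 2 Initial Consonant Epenthesis: [ubawukot] → [tubawukot]
  Rule 3 t-Assibilation: [tubawukot] → [subawukot]
  Rule 4 Progressive Voicing Assimilation: no change — [subawukot]
  Rule 5 Spirantization: [subawukot] → [suvawukot]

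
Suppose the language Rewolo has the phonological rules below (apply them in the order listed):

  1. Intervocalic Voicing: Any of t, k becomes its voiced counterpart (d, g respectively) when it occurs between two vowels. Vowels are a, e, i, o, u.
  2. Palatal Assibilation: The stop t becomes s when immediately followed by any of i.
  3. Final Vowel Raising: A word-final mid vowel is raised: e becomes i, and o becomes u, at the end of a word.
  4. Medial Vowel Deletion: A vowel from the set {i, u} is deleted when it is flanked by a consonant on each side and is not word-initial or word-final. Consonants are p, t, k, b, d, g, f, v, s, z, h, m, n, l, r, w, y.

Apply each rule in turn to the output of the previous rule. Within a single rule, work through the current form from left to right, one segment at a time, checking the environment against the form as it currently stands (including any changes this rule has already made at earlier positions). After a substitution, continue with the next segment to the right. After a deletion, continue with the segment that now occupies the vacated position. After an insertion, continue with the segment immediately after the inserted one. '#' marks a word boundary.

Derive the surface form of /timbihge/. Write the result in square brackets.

1 Intervocalic Voicing: no change — [timbihge]
2 Palatal Assibilation: [timbihge] → [simbihge]
3 Final Vowel Raising: [simbihge] → [simbihgi]
4 Medial Vowel Deletion: [simbihgi] → [smbhgi]

[smbhgi]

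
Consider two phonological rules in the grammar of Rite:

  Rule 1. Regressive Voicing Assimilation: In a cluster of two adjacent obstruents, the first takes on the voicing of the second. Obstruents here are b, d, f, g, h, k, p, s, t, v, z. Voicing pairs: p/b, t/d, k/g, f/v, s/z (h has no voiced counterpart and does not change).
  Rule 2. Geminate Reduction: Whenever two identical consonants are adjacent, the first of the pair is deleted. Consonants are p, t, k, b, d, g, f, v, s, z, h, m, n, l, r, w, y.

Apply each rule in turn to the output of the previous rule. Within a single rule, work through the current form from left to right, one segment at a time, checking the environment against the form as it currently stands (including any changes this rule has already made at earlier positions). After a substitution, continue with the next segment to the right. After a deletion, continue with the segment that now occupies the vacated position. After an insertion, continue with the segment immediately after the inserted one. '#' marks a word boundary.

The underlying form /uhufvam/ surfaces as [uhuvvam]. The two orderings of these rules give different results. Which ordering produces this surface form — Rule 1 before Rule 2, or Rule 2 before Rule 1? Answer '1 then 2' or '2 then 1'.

2 then 1

Order 1 then 2:
  1 Regressive Voicing Assimilation: [uhufvam] → [uhuvvam]
  2 Geminate Reduction: [uhuvvam] → [uhuvam]
  result: [uhuvam]
Order 2 then 1:
  2 Geminate Reduction: no change — [uhufvam]
  1 Regressive Voicing Assimilation: [uhufvam] → [uhuvvam]
  result: [uhuvvam]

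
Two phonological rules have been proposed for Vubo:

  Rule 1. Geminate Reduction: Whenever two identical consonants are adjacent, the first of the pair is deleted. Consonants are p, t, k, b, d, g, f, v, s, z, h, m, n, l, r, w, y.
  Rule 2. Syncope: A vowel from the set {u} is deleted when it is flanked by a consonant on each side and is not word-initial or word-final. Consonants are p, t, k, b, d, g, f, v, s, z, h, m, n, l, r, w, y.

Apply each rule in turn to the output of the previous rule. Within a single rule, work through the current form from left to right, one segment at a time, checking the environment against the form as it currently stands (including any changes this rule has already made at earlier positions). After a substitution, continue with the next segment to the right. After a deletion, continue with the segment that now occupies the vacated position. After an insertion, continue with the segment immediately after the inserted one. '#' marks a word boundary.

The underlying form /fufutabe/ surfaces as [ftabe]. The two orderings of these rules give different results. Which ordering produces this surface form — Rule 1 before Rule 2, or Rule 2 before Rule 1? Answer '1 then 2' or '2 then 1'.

2 then 1

Order 1 then 2:
  1 Geminate Reduction: no change — [fufutabe]
  2 Syncope: [fufutabe] → [fftabe]
  result: [fftabe]
Order 2 then 1:
  2 Syncope: [fufutabe] → [fftabe]
  1 Geminate Reduction: [fftabe] → [ftabe]
  result: [ftabe]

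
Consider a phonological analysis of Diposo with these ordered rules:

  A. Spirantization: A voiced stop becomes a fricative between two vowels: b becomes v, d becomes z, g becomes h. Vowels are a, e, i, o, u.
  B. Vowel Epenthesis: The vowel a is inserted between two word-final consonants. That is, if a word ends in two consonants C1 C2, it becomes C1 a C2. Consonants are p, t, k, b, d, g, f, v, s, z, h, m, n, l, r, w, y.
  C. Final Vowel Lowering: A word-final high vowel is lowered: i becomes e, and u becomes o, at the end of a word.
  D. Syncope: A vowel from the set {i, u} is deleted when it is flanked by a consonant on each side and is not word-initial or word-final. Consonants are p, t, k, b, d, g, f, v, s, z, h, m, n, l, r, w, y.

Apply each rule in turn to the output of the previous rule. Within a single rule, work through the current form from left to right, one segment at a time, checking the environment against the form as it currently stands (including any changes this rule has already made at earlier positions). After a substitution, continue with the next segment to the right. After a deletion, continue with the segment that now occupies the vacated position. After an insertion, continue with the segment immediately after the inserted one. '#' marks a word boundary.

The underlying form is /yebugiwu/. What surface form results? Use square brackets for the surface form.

A Spirantization: [yebugiwu] → [yevuhiwu]
B Vowel Epenthesis: no change — [yevuhiwu]
C Final Vowel Lowering: [yevuhiwu] → [yevuhiwo]
D Syncope: [yevuhiwo] → [yevhwo]

[yevhwo]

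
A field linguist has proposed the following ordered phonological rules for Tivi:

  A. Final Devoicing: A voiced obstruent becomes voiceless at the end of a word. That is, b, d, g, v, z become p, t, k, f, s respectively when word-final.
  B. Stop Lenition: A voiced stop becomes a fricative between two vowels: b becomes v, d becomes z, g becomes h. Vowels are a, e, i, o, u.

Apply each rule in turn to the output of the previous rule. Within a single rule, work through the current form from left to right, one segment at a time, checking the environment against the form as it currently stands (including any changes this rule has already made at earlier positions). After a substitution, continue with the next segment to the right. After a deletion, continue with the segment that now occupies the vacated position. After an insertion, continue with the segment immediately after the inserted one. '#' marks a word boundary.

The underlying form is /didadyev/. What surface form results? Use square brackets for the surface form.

A Final Devoicing: [didadyev] → [didadyef]
B Stop Lenition: [didadyef] → [dizadyef]

[dizadyef]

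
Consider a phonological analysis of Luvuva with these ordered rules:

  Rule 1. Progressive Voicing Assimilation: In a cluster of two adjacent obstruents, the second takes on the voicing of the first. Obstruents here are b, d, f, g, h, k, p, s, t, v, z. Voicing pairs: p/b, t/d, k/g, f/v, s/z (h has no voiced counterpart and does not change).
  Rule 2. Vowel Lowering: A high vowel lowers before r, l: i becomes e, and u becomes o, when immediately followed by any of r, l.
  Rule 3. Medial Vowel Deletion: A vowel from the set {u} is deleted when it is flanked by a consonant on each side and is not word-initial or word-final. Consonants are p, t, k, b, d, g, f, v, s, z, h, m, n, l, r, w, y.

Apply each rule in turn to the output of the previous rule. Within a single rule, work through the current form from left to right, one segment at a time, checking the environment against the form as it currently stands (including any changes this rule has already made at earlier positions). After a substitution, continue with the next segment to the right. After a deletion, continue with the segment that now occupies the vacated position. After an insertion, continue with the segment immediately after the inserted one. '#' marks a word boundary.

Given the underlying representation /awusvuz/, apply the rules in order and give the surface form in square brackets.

[awsfz]

Rule 1 Progressive Voicing Assimilation: [awusvuz] → [awusfuz]
Rule 2 Vowel Lowering: no change — [awusfuz]
Rule 3 Medial Vowel Deletion: [awusfuz] → [awsfz]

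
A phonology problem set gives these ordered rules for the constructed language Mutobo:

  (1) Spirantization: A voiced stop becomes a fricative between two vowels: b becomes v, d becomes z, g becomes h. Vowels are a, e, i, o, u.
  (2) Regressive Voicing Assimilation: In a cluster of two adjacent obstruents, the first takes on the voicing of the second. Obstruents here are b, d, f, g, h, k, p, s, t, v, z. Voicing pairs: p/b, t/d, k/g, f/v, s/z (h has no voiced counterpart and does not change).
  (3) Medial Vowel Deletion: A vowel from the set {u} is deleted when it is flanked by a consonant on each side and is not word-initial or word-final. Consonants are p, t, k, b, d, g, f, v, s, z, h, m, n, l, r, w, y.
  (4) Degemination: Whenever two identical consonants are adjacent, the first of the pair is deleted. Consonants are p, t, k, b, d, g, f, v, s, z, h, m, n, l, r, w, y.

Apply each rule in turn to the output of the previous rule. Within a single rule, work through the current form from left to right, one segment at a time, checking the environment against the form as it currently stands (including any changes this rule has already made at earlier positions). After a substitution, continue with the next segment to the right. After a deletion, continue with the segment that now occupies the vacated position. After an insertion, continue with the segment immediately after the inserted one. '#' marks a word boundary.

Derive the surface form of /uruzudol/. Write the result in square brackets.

(1) Spirantization: [uruzudol] → [uruzuzol]
(2) Regressive Voicing Assimilation: no change — [uruzuzol]
(3) Medial Vowel Deletion: [uruzuzol] → [urzzol]
(4) Degemination: [urzzol] → [urzol]

[urzol]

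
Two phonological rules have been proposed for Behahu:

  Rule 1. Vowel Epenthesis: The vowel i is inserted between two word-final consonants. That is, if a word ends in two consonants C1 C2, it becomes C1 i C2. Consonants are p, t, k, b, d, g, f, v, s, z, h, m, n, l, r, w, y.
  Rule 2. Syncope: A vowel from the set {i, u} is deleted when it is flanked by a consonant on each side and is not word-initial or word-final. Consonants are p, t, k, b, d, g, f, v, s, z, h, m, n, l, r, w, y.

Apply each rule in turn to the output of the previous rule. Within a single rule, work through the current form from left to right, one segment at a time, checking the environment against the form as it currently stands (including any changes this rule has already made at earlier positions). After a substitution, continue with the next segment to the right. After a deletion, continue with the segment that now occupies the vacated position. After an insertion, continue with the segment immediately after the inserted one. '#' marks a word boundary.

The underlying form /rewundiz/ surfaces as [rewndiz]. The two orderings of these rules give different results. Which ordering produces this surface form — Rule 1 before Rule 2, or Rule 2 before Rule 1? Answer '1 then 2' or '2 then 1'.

Order 1 then 2:
  1 Vowel Epenthesis: no change — [rewundiz]
  2 Syncope: [rewundiz] → [rewndz]
  result: [rewndz]
Order 2 then 1:
  2 Syncope: [rewundiz] → [rewndz]
  1 Vowel Epenthesis: [rewndz] → [rewndiz]
  result: [rewndiz]

2 then 1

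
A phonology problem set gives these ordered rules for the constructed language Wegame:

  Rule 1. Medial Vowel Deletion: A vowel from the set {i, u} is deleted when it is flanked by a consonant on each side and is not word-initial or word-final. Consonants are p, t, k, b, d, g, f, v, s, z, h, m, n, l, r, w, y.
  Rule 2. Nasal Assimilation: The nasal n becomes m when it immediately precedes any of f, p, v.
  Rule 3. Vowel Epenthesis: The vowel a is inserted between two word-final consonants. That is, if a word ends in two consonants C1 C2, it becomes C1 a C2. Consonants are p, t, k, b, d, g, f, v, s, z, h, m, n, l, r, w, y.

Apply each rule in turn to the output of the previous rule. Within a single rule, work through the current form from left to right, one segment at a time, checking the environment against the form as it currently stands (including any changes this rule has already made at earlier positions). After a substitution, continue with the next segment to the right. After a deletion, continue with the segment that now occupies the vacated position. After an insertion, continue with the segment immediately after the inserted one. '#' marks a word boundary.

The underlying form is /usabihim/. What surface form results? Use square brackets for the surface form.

[usabham]

Rule 1 Medial Vowel Deletion: [usabihim] → [usabhm]
Rule 2 Nasal Assimilation: no change — [usabhm]
Rule 3 Vowel Epenthesis: [usabhm] → [usabham]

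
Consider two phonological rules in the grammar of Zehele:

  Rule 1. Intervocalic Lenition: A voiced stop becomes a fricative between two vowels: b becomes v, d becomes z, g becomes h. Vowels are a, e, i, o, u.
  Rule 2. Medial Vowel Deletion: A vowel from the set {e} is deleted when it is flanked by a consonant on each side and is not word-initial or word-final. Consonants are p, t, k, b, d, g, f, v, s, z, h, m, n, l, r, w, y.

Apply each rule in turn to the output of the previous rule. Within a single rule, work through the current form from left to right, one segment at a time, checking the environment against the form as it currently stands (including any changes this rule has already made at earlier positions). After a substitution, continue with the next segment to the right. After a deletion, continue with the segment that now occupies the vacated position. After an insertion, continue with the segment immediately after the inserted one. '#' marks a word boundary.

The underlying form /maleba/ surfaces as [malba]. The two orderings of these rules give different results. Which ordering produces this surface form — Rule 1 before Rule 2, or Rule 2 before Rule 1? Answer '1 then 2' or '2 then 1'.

Order 1 then 2:
  1 Intervocalic Lenition: [maleba] → [maleva]
  2 Medial Vowel Deletion: [maleva] → [malva]
  result: [malva]
Order 2 then 1:
  2 Medial Vowel Deletion: [maleba] → [malba]
  1 Intervocalic Lenition: no change — [malba]
  result: [malba]

2 then 1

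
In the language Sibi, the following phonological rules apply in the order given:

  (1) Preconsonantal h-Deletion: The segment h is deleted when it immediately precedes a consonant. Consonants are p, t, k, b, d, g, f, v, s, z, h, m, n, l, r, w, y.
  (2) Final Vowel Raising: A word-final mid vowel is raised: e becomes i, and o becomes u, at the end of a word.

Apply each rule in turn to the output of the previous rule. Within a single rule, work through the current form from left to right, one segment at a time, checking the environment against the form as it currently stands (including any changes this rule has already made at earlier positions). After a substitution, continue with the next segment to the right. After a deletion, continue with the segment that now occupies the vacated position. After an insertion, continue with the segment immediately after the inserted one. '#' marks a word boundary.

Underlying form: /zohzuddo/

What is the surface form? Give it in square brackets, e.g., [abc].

[zozuddu]

(1) Preconsonantal h-Deletion: [zohzuddo] → [zozuddo]
(2) Final Vowel Raising: [zozuddo] → [zozuddu]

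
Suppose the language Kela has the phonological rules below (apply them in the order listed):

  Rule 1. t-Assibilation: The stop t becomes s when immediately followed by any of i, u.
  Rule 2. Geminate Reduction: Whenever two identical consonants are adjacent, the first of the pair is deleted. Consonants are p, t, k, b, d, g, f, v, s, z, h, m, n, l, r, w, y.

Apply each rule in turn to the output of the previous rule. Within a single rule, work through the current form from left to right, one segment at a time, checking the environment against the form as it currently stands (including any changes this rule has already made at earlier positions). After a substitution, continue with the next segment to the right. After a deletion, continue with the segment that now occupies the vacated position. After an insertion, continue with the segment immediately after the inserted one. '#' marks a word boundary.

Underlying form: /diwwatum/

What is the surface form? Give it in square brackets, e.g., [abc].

Rule 1 t-Assibilation: [diwwatum] → [diwwasum]
Rule 2 Geminate Reduction: [diwwasum] → [diwasum]

[diwasum]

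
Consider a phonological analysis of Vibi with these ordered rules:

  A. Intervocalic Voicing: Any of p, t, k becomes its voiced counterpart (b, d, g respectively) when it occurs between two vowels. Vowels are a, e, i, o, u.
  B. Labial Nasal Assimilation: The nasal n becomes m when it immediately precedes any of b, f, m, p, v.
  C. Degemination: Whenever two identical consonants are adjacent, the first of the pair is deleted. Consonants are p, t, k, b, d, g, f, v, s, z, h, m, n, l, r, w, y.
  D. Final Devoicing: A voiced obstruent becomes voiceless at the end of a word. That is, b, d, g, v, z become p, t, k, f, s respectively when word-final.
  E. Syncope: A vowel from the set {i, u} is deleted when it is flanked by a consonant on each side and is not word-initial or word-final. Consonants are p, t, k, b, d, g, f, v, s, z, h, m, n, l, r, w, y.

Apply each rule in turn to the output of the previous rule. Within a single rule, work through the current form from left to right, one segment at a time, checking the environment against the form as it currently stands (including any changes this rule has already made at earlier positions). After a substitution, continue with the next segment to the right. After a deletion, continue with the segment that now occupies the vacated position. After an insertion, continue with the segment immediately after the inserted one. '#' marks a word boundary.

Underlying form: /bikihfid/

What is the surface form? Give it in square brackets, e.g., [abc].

[bghft]

A Intervocalic Voicing: [bikihfid] → [bigihfid]
B Labial Nasal Assimilation: no change — [bigihfid]
C Degemination: no change — [bigihfid]
D Final Devoicing: [bigihfid] → [bigihfit]
E Syncope: [bigihfit] → [bghft]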